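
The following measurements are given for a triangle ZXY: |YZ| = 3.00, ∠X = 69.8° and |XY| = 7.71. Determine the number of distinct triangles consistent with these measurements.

|XY|·sin X = 7.71·sin(69.8°) ≈ 7.236.
Since |YZ| = 3.00 < 7.236 = |XY| sin X, no triangle exists.

0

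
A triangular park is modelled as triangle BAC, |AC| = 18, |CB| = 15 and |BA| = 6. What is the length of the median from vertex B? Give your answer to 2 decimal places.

Median from B: ½√(2·|CB|² + 2·|BA|² − |AC|²) ≈ 7.0356.

m_B ≈ 7.04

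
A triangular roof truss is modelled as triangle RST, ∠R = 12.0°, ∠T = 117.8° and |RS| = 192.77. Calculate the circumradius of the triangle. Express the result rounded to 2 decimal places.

The third angle is ∠S = 180° − ∠T − ∠R = 50.20°.
Law of sines: |ST| = |RS|·sin R/sin T ≈ 45.309.
Law of sines: |TR| = |RS|·sin S/sin T ≈ 167.43.
Circumradius = |RS|/(2 sin T) ≈ 108.96.

108.96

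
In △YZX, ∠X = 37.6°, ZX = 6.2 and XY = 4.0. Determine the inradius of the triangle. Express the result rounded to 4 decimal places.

By the law of cosines, YZ² = ZX² + XY² − 2·ZX·XY·cos X = 15.142, so YZ ≈ 3.8913.
Area = ½·ZX·XY·sin X ≈ 7.5658.
Semiperimeter s = (6.2+4+3.8913)/2 = 7.0457.
Inradius = area/s = 7.5658/7.0457 ≈ 1.0738.

r ≈ 1.0738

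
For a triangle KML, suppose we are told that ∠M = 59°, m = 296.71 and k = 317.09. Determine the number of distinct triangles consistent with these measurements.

2

k·sin M = 317.09·sin(59°) ≈ 271.8.
Since k sin M < m < k (271.8 < 296.71 < 317.09), two triangles exist.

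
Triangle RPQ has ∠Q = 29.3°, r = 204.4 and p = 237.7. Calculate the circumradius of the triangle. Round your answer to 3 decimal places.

118.887

By the law of cosines, q² = r² + p² − 2·r·p·cos Q = 13540, so q ≈ 116.36.
Area = ½·r·p·sin Q ≈ 11889.
Circumradius = q/(2 sin Q) ≈ 118.89.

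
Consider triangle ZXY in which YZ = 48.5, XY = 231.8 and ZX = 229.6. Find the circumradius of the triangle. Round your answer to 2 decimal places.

By the law of cosines, cos Z = (YZ² + ZX² − XY²) / (2·YZ·ZX) ≈ 0.06004, so ∠Z ≈ 86.56°.
Circumradius = XY/(2 sin Z) ≈ 116.11.

116.11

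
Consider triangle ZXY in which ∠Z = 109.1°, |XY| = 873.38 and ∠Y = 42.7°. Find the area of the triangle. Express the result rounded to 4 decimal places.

129344.6855

The third angle is ∠X = 180° − ∠Y − ∠Z = 28.20°.
Law of sines: |YZ| = |XY|·sin X/sin Z ≈ 436.76.
Law of sines: |ZX| = |XY|·sin Y/sin Z ≈ 626.8.
Area = ½·|XY|·|YZ|·sin Y ≈ 1.2934e+05.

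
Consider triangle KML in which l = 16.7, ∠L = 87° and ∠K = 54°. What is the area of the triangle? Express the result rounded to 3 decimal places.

The third angle is ∠M = 180° − ∠L − ∠K = 39.00°.
Law of sines: k = l·sin K/sin L ≈ 13.529.
Law of sines: m = l·sin M/sin L ≈ 10.524.
Area = ½·l·k·sin M ≈ 71.093.

area ≈ 71.093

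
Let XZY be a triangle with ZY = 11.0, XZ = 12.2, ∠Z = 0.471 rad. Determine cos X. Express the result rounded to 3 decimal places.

cos X ≈ 0.433

By the law of cosines, YX² = XZ² + ZY² − 2·XZ·ZY·cos Z = 30.665, so YX ≈ 5.5376.
Law of cosines again: cos X = (YX² + XZ² − ZY²)/(2·YX·XZ) ≈ 0.43299, so ∠X ≈ 1.123 rad.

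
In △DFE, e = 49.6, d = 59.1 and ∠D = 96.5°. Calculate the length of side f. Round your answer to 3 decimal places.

27.007

Law of sines: sin E = e·sin D/d ≈ 0.83386.
Since d ≥ e, only the acute value applies: ∠E ≈ 56.50°.
Then ∠F = 180° − ∠D − ∠E ≈ 27.00°.
Law of sines gives f = d·sin F/sin D ≈ 27.007.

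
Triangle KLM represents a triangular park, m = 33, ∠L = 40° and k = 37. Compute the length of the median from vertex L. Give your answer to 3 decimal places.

32.896

By the law of cosines, l² = m² + k² − 2·m·k·cos L = 587.32, so l ≈ 24.235.
Median from L: ½√(2·m² + 2·k² − l²) ≈ 32.896.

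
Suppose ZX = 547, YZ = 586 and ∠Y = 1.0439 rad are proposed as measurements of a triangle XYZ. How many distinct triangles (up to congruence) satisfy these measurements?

2

YZ·sin Y = 586·sin(1.0439 rad) ≈ 506.5.
Since YZ sin Y < ZX < YZ (506.5 < 547 < 586), two triangles exist.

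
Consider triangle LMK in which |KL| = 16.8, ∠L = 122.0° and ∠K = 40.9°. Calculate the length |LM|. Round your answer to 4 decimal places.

The third angle is ∠M = 180° − ∠K − ∠L = 17.10°.
Law of sines: |LM| = |KL|·sin K/sin M ≈ 37.409.

37.4086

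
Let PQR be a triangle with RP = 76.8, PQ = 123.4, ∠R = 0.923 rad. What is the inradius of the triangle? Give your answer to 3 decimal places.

Law of sines: sin Q = RP·sin R/PQ ≈ 0.49628.
Since PQ ≥ RP, only the acute value applies: ∠Q ≈ 0.519 rad.
Then ∠P = π − ∠R − ∠Q ≈ 1.699 rad.
Law of sines gives QR = PQ·sin P/sin R ≈ 153.47.
Area = ½·PQ·RP·sin P ≈ 4699.5.
Semiperimeter s = (153.47+76.8+123.4)/2 = 176.84.
Inradius = area/s = 4699.5/176.84 ≈ 26.575.

26.575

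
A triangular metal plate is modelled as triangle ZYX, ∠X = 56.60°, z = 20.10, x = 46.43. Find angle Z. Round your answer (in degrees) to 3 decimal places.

Law of sines: sin Z = z·sin X/x ≈ 0.36141.
Since x ≥ z, only the acute value applies: ∠Z ≈ 21.19°.
Then ∠Y = 180° − ∠X − ∠Z ≈ 102.21°.

21.187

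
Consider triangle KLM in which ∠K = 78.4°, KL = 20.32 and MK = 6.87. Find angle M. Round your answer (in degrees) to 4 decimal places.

82.0377

By the law of cosines, LM² = MK² + KL² − 2·MK·KL·cos K = 403.96, so LM ≈ 20.099.
Law of cosines again: cos M = (LM² + MK² − KL²)/(2·LM·MK) ≈ 0.13852, so ∠M ≈ 82.04°.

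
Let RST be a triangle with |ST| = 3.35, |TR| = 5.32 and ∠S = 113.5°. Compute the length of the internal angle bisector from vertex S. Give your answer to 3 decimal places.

1.738

Law of sines: sin R = |ST|·sin S/|TR| ≈ 0.57747.
Since |TR| ≥ |ST|, only the acute value applies: ∠R ≈ 35.27°.
Then ∠T = 180° − ∠S − ∠R ≈ 31.23°.
Law of sines gives |RS| = |TR|·sin T/sin S ≈ 3.0075.
The bisector from S has length 2·|RS|·|ST|·cos(∠S/2)/(|RS|+|ST|) ≈ 1.7378.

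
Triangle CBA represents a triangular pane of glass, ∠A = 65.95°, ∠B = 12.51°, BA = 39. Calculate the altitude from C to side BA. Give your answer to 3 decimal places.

7.874

The third angle is ∠C = 180° − ∠B − ∠A = 101.54°.
Law of sines: AC = BA·sin B/sin C ≈ 8.6221.
Law of sines: CB = BA·sin A/sin C ≈ 36.349.
Area = ½·BA·AC·sin A ≈ 153.54.
The altitude from C has length 2·area/BA ≈ 7.8736.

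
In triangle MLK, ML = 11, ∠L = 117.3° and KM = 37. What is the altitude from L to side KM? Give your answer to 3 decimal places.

h_L ≈ 8.095

Law of sines: sin K = ML·sin L/KM ≈ 0.26418.
Since KM ≥ ML, only the acute value applies: ∠K ≈ 15.32°.
Then ∠M = 180° − ∠L − ∠K ≈ 47.38°.
Law of sines gives LK = KM·sin M/sin L ≈ 30.64.
Area = ½·KM·ML·sin M ≈ 149.75.
The altitude from L has length 2·area/KM ≈ 8.0947.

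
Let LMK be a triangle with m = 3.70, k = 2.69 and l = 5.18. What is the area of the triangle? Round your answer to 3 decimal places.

area ≈ 4.752

Semiperimeter s = (5.18 + 3.7 + 2.69)/2 = 5.785.
Heron's formula: area = √(5.785·0.605·2.085·3.095) ≈ 4.7524.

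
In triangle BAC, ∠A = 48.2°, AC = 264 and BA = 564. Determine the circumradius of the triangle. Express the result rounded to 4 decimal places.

R ≈ 291.8208

By the law of cosines, CB² = BA² + AC² − 2·BA·AC·cos A = 1.893e+05, so CB ≈ 435.09.
Area = ½·BA·AC·sin A ≈ 55499.
Circumradius = CB/(2 sin A) ≈ 291.82.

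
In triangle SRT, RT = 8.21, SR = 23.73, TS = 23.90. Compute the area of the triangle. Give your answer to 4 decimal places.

area ≈ 96.2767

Semiperimeter s = (8.21 + 23.9 + 23.73)/2 = 27.92.
Heron's formula: area = √(27.92·19.71·4.02·4.19) ≈ 96.277.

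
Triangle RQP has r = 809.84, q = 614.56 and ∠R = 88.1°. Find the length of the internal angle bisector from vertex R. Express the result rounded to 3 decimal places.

416.486

Law of sines: sin Q = q·sin R/r ≈ 0.75845.
Since r ≥ q, only the acute value applies: ∠Q ≈ 49.33°.
Then ∠P = 180° − ∠R − ∠Q ≈ 42.57°.
Law of sines gives p = r·sin P/sin R ≈ 548.18.
The bisector from R has length 2·q·p·cos(∠R/2)/(q+p) ≈ 416.49.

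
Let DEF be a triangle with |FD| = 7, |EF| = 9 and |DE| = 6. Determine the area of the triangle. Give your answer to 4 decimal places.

20.9762

Semiperimeter s = (9 + 7 + 6)/2 = 11.
Heron's formula: area = √(11·2·4·5) ≈ 20.976.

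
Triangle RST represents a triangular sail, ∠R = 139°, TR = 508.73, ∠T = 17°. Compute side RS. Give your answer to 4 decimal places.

The third angle is ∠S = 180° − ∠T − ∠R = 24.00°.
Law of sines: RS = TR·sin T/sin S ≈ 365.69.

365.6869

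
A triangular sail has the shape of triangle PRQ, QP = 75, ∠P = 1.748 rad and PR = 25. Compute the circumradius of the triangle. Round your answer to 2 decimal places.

By the law of cosines, RQ² = QP² + PR² − 2·QP·PR·cos P = 6911, so RQ ≈ 83.133.
Area = ½·QP·PR·sin P ≈ 922.82.
Circumradius = RQ/(2 sin P) ≈ 42.228.

42.23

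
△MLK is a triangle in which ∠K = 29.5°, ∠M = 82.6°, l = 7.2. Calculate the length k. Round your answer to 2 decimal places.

3.83

The third angle is ∠L = 180° − ∠K − ∠M = 67.90°.
Law of sines: k = l·sin K/sin L ≈ 3.8266.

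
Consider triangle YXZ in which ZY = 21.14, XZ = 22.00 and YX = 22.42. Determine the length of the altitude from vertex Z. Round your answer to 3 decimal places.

Semiperimeter s = (22 + 21.14 + 22.42)/2 = 32.78.
Heron's formula: area = √(32.78·10.78·11.64·10.36) ≈ 206.43.
The altitude from Z has length 2·area/YX ≈ 18.415.

h_Z ≈ 18.415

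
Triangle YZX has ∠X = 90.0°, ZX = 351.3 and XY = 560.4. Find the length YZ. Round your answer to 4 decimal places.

By the law of cosines, YZ² = ZX² + XY² − 2·ZX·XY·cos X = 4.3746e+05, so YZ ≈ 661.41.

661.4075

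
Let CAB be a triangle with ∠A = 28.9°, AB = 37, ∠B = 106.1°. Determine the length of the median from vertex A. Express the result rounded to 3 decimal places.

42.289

The third angle is ∠C = 180° − ∠A − ∠B = 45.00°.
Law of sines: BC = AB·sin A/sin C ≈ 25.288.
Law of sines: CA = AB·sin B/sin C ≈ 50.274.
Median from A: ½√(2·CA² + 2·AB² − BC²) ≈ 42.289.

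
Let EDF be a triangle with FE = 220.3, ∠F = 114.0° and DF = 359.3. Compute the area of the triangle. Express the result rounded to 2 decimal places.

area ≈ 36155.29

Area = ½·DF·FE·sin F ≈ 36155.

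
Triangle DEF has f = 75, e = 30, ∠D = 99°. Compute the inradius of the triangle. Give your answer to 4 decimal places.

By the law of cosines, d² = e² + f² − 2·e·f·cos D = 7229, so d ≈ 85.023.
Area = ½·e·f·sin D ≈ 1111.1.
Semiperimeter s = (85.023+30+75)/2 = 95.012.
Inradius = area/s = 1111.1/95.012 ≈ 11.695.

11.6949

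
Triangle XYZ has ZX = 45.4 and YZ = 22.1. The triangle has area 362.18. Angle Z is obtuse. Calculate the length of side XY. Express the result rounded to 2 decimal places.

From area = ½·YZ·ZX·sin Z, we get sin Z = 2·area/(YZ·ZX) ≈ 0.72195.
Taking the obtuse solution, ∠Z ≈ 133.78°.
Law of cosines then gives XY ≈ 62.754.

62.75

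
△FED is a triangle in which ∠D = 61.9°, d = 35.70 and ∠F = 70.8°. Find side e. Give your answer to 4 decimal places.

The third angle is ∠E = 180° − ∠D − ∠F = 47.30°.
Law of sines: e = d·sin E/sin D ≈ 29.742.

29.7423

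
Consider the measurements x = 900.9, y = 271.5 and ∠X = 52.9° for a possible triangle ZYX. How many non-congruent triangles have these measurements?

1

y·sin X = 271.5·sin(52.9°) ≈ 216.5.
Since x ≥ y, exactly one triangle exists.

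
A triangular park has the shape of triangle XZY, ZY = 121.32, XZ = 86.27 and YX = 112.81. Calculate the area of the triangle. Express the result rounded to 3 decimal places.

4671.411

Semiperimeter s = (121.32 + 112.81 + 86.27)/2 = 160.2.
Heron's formula: area = √(160.2·38.88·47.39·73.93) ≈ 4671.4.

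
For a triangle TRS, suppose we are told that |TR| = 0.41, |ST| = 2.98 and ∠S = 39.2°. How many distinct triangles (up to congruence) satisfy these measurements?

|ST|·sin S = 2.98·sin(39.2°) ≈ 1.883.
Since |TR| = 0.41 < 1.883 = |ST| sin S, no triangle exists.

0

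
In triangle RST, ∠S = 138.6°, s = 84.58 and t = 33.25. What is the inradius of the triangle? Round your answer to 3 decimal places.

Law of sines: sin T = t·sin S/s ≈ 0.25997.
Since s ≥ t, only the acute value applies: ∠T ≈ 15.07°.
Then ∠R = 180° − ∠S − ∠T ≈ 26.33°.
Law of sines gives r = s·sin R/sin S ≈ 56.731.
Area = ½·s·t·sin R ≈ 623.71.
Semiperimeter p = (56.731+84.58+33.25)/2 = 87.28.
Inradius = area/p = 623.71/87.28 ≈ 7.1461.

7.146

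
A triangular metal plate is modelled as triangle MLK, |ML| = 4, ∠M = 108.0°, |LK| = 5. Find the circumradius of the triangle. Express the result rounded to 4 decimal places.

Law of sines: sin K = |ML|·sin M/|LK| ≈ 0.76085.
Since |LK| ≥ |ML|, only the acute value applies: ∠K ≈ 49.54°.
Then ∠L = 180° − ∠M − ∠K ≈ 22.46°.
Law of sines gives |KM| = |LK|·sin L/sin M ≈ 2.0086.
Circumradius = |LK|/(2 sin M) ≈ 2.6287.

R ≈ 2.6287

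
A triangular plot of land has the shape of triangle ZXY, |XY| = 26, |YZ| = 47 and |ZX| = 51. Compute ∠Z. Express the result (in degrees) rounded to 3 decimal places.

By the law of cosines, cos Z = (|YZ|² + |ZX|² − |XY|²) / (2·|YZ|·|ZX|) ≈ 0.86233, so ∠Z ≈ 30.42°.

∠Z ≈ 30.421°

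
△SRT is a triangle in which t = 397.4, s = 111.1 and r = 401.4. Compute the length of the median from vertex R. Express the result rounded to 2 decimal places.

m_R ≈ 211.79

Median from R: ½√(2·t² + 2·s² − r²) ≈ 211.79.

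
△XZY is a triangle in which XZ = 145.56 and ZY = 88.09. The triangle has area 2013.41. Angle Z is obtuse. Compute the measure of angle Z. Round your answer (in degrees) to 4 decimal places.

From area = ½·XZ·ZY·sin Z, we get sin Z = 2·area/(XZ·ZY) ≈ 0.31405.
Taking the obtuse solution, ∠Z ≈ 161.70°.

∠Z ≈ 161.6968°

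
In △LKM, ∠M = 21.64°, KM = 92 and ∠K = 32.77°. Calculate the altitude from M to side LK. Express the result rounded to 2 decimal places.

The third angle is ∠L = 180° − ∠K − ∠M = 125.59°.
Law of sines: ML = KM·sin K/sin L ≈ 61.235.
Law of sines: LK = KM·sin M/sin L ≈ 41.72.
Area = ½·KM·ML·sin M ≈ 1038.8.
The altitude from M has length 2·area/LK ≈ 49.797.

h_M ≈ 49.80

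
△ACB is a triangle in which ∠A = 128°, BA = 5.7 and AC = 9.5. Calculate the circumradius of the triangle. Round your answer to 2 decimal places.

R ≈ 8.73

By the law of cosines, CB² = BA² + AC² − 2·BA·AC·cos A = 189.42, so CB ≈ 13.763.
Area = ½·BA·AC·sin A ≈ 21.335.
Circumradius = CB/(2 sin A) ≈ 8.7327.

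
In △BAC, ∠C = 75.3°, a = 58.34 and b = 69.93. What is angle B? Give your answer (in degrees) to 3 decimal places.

By the law of cosines, c² = b² + a² − 2·b·a·cos C = 6223.2, so c ≈ 78.888.
Law of cosines again: cos B = (a² + c² − b²)/(2·a·c) ≈ 0.51459, so ∠B ≈ 59.03°.

∠B ≈ 59.030°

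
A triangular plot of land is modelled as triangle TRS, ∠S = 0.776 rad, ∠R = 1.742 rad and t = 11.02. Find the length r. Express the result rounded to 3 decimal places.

The third angle is ∠T = π − ∠R − ∠S = 0.624 rad.
Law of sines: r = t·sin R/sin T ≈ 18.595.

18.595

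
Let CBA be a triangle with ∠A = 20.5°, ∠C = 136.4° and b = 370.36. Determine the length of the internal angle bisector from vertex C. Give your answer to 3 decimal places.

The third angle is ∠B = 180° − ∠A − ∠C = 23.10°.
Law of sines: c = b·sin C/sin B ≈ 650.99.
Law of sines: a = b·sin A/sin B ≈ 330.59.
The bisector from C has length 2·b·a·cos(∠C/2)/(b+a) ≈ 129.74.

129.736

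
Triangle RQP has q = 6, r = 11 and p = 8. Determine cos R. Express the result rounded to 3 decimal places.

-0.219

By the law of cosines, cos R = (q² + p² − r²) / (2·q·p) ≈ -0.21875, so ∠R ≈ 102.64°.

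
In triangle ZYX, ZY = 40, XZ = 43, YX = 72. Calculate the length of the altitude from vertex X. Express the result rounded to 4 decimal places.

h_X ≈ 37.1302

Semiperimeter s = (72 + 43 + 40)/2 = 77.5.
Heron's formula: area = √(77.5·5.5·34.5·37.5) ≈ 742.6.
The altitude from X has length 2·area/ZY ≈ 37.13.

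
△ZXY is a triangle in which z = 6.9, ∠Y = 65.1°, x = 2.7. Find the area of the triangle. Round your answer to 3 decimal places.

area ≈ 8.449

Area = ½·z·x·sin Y ≈ 8.4491.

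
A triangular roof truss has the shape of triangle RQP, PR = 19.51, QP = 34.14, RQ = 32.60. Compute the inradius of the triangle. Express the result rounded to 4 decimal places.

7.1961

Semiperimeter s = (34.14 + 19.51 + 32.6)/2 = 43.125.
Heron's formula: area = √(43.125·8.985·23.615·10.525) ≈ 310.33.
Inradius = area/s = 310.33/43.125 ≈ 7.1961.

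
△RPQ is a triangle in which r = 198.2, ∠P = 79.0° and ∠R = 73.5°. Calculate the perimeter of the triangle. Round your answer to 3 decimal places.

The third angle is ∠Q = 180° − ∠R − ∠P = 27.50°.
Law of sines: p = r·sin P/sin R ≈ 202.91.
Law of sines: q = r·sin Q/sin R ≈ 95.449.
Semiperimeter s = (198.2+202.91+95.449)/2 = 248.28.
Perimeter = 198.2 + 202.91 + 95.449 = 496.56.

perimeter ≈ 496.564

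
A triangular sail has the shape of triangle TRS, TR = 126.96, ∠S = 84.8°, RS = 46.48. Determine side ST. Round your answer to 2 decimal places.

122.43

Law of sines: sin T = RS·sin S/TR ≈ 0.36459.
Since TR ≥ RS, only the acute value applies: ∠T ≈ 21.38°.
Then ∠R = 180° − ∠S − ∠T ≈ 73.82°.
Law of sines gives ST = TR·sin R/sin S ≈ 122.43.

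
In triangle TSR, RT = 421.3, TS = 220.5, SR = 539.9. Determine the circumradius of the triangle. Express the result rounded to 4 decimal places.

By the law of cosines, cos T = (RT² + TS² − SR²) / (2·RT·TS) ≈ -0.35189, so ∠T ≈ 110.60°.
Circumradius = SR/(2 sin T) ≈ 288.39.

288.3949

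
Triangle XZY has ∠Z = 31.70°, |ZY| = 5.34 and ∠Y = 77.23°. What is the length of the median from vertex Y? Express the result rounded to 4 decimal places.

The third angle is ∠X = 180° − ∠Z − ∠Y = 71.07°.
Law of sines: |YX| = |ZY|·sin Z/sin X ≈ 2.9665.
Law of sines: |XZ| = |ZY|·sin Y/sin X ≈ 5.5057.
Median from Y: ½√(2·|ZY|² + 2·|YX|² − |XZ|²) ≈ 3.3286.

3.3286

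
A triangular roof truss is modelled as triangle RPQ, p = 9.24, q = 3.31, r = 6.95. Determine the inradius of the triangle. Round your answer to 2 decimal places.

0.97

Semiperimeter s = (6.95 + 9.24 + 3.31)/2 = 9.75.
Heron's formula: area = √(9.75·2.8·0.51·6.44) ≈ 9.4691.
Inradius = area/s = 9.4691/9.75 ≈ 0.97119.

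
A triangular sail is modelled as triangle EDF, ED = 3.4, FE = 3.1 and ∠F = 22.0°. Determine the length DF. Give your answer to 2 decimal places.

6.07

Law of sines: sin D = FE·sin F/ED ≈ 0.34155.
Since ED ≥ FE, only the acute value applies: ∠D ≈ 19.97°.
Then ∠E = 180° − ∠F − ∠D ≈ 138.03°.
Law of sines gives DF = ED·sin E/sin F ≈ 6.0698.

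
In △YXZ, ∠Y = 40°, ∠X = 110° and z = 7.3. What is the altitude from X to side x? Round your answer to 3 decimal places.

4.692

The third angle is ∠Z = 180° − ∠Y − ∠X = 30.00°.
Law of sines: y = z·sin Y/sin Z ≈ 9.3847.
Law of sines: x = z·sin X/sin Z ≈ 13.72.
Area = ½·z·y·sin X ≈ 32.188.
The altitude from X has length 2·area/x ≈ 4.6923.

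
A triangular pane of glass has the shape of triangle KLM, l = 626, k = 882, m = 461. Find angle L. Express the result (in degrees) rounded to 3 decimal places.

By the law of cosines, cos L = (m² + k² − l²) / (2·m·k) ≈ 0.73606, so ∠L ≈ 42.60°.

∠L ≈ 42.603°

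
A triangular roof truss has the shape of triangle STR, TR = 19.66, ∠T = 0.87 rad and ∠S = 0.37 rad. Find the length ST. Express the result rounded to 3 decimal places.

51.420

The third angle is ∠R = π − ∠S − ∠T = 1.902 rad.
Law of sines: ST = TR·sin R/sin S ≈ 51.42.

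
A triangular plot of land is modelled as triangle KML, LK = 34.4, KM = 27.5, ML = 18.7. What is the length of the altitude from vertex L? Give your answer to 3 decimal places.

Semiperimeter s = (18.7 + 34.4 + 27.5)/2 = 40.3.
Heron's formula: area = √(40.3·21.6·5.9·12.8) ≈ 256.4.
The altitude from L has length 2·area/KM ≈ 18.647.

h_L ≈ 18.647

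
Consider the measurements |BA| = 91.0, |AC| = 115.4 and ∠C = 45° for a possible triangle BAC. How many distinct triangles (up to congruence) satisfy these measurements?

2

|AC|·sin C = 115.4·sin(45°) ≈ 81.6.
Since |AC| sin C < |BA| < |AC| (81.6 < 91.0 < 115.4), two triangles exist.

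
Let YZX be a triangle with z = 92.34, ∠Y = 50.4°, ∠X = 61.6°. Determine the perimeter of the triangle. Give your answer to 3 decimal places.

The third angle is ∠Z = 180° − ∠X − ∠Y = 68.00°.
Law of sines: y = z·sin Y/sin Z ≈ 76.737.
Law of sines: x = z·sin X/sin Z ≈ 87.606.
Semiperimeter s = (76.737+92.34+87.606)/2 = 128.34.
Perimeter = 76.737 + 92.34 + 87.606 = 256.68.

256.683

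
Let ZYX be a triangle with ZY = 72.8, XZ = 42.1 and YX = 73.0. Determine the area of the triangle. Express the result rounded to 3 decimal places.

Semiperimeter s = (73 + 42.1 + 72.8)/2 = 93.95.
Heron's formula: area = √(93.95·20.95·51.85·21.15) ≈ 1469.2.

1469.163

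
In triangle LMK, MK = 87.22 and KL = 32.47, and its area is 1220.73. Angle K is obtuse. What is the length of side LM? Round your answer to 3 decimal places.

From area = ½·MK·KL·sin K, we get sin K = 2·area/(MK·KL) ≈ 0.86209.
Taking the obtuse solution, ∠K ≈ 120.45°.
Law of cosines then gives LM ≈ 107.39.

107.387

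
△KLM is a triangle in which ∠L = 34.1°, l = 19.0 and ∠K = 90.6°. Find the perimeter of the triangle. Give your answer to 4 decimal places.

The third angle is ∠M = 180° − ∠K − ∠L = 55.30°.
Law of sines: k = l·sin K/sin L ≈ 33.888.
Law of sines: m = l·sin M/sin L ≈ 27.862.
Semiperimeter s = (33.888+19+27.862)/2 = 40.375.
Perimeter = 33.888 + 19 + 27.862 = 80.75.

perimeter ≈ 80.7504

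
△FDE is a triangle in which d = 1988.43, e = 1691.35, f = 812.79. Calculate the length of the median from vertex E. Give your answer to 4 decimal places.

Median from E: ½√(2·f² + 2·d² − e²) ≈ 1261.8.

m_E ≈ 1261.7744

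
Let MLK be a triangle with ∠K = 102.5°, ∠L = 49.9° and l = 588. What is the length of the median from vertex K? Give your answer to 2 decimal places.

309.00

The third angle is ∠M = 180° − ∠L − ∠K = 27.60°.
Law of sines: m = l·sin M/sin L ≈ 356.14.
Law of sines: k = l·sin K/sin L ≈ 750.49.
Median from K: ½√(2·m² + 2·l² − k²) ≈ 309.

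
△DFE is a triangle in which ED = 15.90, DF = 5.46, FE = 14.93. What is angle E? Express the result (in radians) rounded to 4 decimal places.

By the law of cosines, cos E = (FE² + ED² − DF²) / (2·FE·ED) ≈ 0.93919, so ∠E ≈ 0.351 rad.

0.3505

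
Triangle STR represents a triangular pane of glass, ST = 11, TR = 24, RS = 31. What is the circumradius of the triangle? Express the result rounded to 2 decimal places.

17.90

By the law of cosines, cos S = (RS² + ST² − TR²) / (2·RS·ST) ≈ 0.74194, so ∠S ≈ 42.10°.
Circumradius = TR/(2 sin S) ≈ 17.898.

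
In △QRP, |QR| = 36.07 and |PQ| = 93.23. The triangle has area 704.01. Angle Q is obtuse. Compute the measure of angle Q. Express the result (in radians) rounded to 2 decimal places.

2.71

From area = ½·|PQ|·|QR|·sin Q, we get sin Q = 2·area/(|PQ|·|QR|) ≈ 0.41870.
Taking the obtuse solution, ∠Q ≈ 2.7096 rad.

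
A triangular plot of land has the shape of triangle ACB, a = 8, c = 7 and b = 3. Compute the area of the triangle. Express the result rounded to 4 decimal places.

area ≈ 10.3923

Semiperimeter s = (8 + 7 + 3)/2 = 9.
Heron's formula: area = √(9·1·2·6) ≈ 10.392.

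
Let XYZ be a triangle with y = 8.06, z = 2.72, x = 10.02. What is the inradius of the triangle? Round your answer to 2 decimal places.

0.81

Semiperimeter s = (10.02 + 8.06 + 2.72)/2 = 10.4.
Heron's formula: area = √(10.4·0.38·2.34·7.68) ≈ 8.4275.
Inradius = area/s = 8.4275/10.4 ≈ 0.81033.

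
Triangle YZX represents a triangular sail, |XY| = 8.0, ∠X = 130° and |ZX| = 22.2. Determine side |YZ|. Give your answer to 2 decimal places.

28.02

By the law of cosines, |YZ|² = |ZX|² + |XY|² − 2·|ZX|·|XY|·cos X = 785.16, so |YZ| ≈ 28.021.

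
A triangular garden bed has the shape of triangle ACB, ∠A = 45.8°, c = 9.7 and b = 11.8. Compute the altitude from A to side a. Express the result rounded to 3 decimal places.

By the law of cosines, a² = c² + b² − 2·c·b·cos A = 73.735, so a ≈ 8.5869.
Area = ½·c·b·sin A ≈ 41.029.
The altitude from A has length 2·area/a ≈ 9.5561.

h_A ≈ 9.556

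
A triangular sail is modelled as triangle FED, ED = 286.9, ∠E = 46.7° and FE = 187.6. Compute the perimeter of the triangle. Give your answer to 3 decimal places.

683.499

By the law of cosines, DF² = FE² + ED² − 2·FE·ED·cos E = 43681, so DF ≈ 209.
Semiperimeter s = (286.9+209+187.6)/2 = 341.75.
Perimeter = 286.9 + 209 + 187.6 = 683.5.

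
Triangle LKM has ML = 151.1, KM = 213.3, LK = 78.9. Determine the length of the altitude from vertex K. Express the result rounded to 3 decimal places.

Semiperimeter s = (213.3 + 151.1 + 78.9)/2 = 221.65.
Heron's formula: area = √(221.65·8.35·70.55·142.75) ≈ 4317.3.
The altitude from K has length 2·area/ML ≈ 57.145.

h_K ≈ 57.145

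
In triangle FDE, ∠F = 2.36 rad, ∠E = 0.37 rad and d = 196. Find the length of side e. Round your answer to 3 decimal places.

177.161

The third angle is ∠D = π − ∠E − ∠F = 0.412 rad.
Law of sines: e = d·sin E/sin D ≈ 177.16.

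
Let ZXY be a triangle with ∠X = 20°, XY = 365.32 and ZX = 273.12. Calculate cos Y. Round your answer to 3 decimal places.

cos Y ≈ 0.758

By the law of cosines, YZ² = ZX² + XY² − 2·ZX·XY·cos X = 20535, so YZ ≈ 143.3.
Law of cosines again: cos Y = (XY² + YZ² − ZX²)/(2·XY·YZ) ≈ 0.75834, so ∠Y ≈ 40.68°.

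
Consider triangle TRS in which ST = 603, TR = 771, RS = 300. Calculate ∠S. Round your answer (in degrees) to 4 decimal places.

By the law of cosines, cos S = (RS² + ST² − TR²) / (2·RS·ST) ≈ -0.38925, so ∠S ≈ 112.91°.

∠S ≈ 112.9081°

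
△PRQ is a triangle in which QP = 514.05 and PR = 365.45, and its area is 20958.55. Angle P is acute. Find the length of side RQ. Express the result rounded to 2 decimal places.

177.64

From area = ½·QP·PR·sin P, we get sin P = 2·area/(QP·PR) ≈ 0.22313.
Taking the acute solution, ∠P ≈ 0.2250 rad.
Law of cosines then gives RQ ≈ 177.64.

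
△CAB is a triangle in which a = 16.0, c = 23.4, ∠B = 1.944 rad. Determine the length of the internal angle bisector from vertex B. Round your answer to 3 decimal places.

By the law of cosines, b² = c² + a² − 2·c·a·cos B = 1076.6, so b ≈ 32.811.
The bisector from B has length 2·c·a·cos(∠B/2)/(c+a) ≈ 10.712.

10.712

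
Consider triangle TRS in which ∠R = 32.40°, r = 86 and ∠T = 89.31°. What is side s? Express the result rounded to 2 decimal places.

136.54

The third angle is ∠S = 180° − ∠T − ∠R = 58.29°.
Law of sines: s = r·sin S/sin R ≈ 136.54.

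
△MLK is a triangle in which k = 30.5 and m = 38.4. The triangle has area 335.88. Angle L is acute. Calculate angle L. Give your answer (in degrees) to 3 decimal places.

34.999

From area = ½·k·m·sin L, we get sin L = 2·area/(k·m) ≈ 0.57357.
Taking the acute solution, ∠L ≈ 35.00°.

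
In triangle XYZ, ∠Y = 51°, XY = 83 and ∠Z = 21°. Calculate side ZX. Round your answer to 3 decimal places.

The third angle is ∠X = 180° − ∠Y − ∠Z = 108.00°.
Law of sines: ZX = XY·sin Y/sin Z ≈ 179.99.

179.991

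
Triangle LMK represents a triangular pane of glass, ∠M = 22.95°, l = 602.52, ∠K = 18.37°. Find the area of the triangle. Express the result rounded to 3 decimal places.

33783.121

The third angle is ∠L = 180° − ∠M − ∠K = 138.68°.
Law of sines: m = l·sin M/sin L ≈ 355.83.
Law of sines: k = l·sin K/sin L ≈ 287.59.
Area = ½·l·m·sin K ≈ 33783.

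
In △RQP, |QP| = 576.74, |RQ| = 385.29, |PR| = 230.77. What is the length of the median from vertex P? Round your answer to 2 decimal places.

m_P ≈ 394.75

Median from P: ½√(2·|QP|² + 2·|PR|² − |RQ|²) ≈ 394.75.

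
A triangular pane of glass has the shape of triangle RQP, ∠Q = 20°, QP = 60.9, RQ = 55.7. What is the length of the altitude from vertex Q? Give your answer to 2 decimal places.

h_Q ≈ 55.55

By the law of cosines, PR² = RQ² + QP² − 2·RQ·QP·cos Q = 436.18, so PR ≈ 20.885.
Area = ½·RQ·QP·sin Q ≈ 580.09.
The altitude from Q has length 2·area/PR ≈ 55.551.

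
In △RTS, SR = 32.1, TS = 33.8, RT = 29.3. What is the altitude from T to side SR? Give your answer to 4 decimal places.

26.8942

Semiperimeter s = (33.8 + 32.1 + 29.3)/2 = 47.6.
Heron's formula: area = √(47.6·13.8·15.5·18.3) ≈ 431.65.
The altitude from T has length 2·area/SR ≈ 26.894.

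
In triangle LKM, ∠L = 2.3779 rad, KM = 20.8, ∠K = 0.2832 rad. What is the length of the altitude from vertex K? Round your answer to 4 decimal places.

The third angle is ∠M = π − ∠L − ∠K = 0.4805 rad.
Law of sines: ML = KM·sin K/sin L ≈ 8.404.
Law of sines: LK = KM·sin M/sin L ≈ 13.901.
Area = ½·KM·ML·sin M ≈ 40.398.
The altitude from K has length 2·area/ML ≈ 9.6141.

9.6141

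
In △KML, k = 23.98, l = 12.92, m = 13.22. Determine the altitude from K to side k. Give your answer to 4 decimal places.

Semiperimeter s = (23.98 + 13.22 + 12.92)/2 = 25.06.
Heron's formula: area = √(25.06·1.08·11.84·12.14) ≈ 62.372.
The altitude from K has length 2·area/k ≈ 5.202.

h_K ≈ 5.2020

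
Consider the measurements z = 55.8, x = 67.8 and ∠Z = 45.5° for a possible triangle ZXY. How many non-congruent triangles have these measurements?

2

x·sin Z = 67.8·sin(45.5°) ≈ 48.36.
Since x sin Z < z < x (48.36 < 55.8 < 67.8), two triangles exist.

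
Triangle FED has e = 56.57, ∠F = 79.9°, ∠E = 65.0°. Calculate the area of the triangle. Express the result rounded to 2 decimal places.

999.44

The third angle is ∠D = 180° − ∠F − ∠E = 35.10°.
Law of sines: f = e·sin F/sin E ≈ 61.451.
Law of sines: d = e·sin D/sin E ≈ 35.891.
Area = ½·e·f·sin D ≈ 999.44.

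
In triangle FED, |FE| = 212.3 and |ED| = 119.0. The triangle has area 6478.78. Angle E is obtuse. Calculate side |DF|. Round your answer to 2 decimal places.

From area = ½·|FE|·|ED|·sin E, we get sin E = 2·area/(|FE|·|ED|) ≈ 0.51289.
Taking the obtuse solution, ∠E ≈ 149.14°.
Law of cosines then gives |DF| ≈ 320.32.

320.32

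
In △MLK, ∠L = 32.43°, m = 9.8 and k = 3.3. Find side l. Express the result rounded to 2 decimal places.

By the law of cosines, l² = k² + m² − 2·k·m·cos L = 52.337, so l ≈ 7.2344.

7.23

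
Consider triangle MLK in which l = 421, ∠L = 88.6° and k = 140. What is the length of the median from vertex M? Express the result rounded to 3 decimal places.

241.506

Law of sines: sin K = k·sin L/l ≈ 0.33244.
Since l ≥ k, only the acute value applies: ∠K ≈ 19.42°.
Then ∠M = 180° − ∠L − ∠K ≈ 71.98°.
Law of sines gives m = l·sin M/sin L ≈ 400.48.
Median from M: ½√(2·l² + 2·k² − m²) ≈ 241.51.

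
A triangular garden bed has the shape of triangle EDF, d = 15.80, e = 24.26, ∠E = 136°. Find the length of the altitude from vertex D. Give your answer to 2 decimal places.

Law of sines: sin D = d·sin E/e ≈ 0.45242.
Since e ≥ d, only the acute value applies: ∠D ≈ 26.90°.
Then ∠F = 180° − ∠E − ∠D ≈ 17.10°.
Law of sines gives f = e·sin F/sin E ≈ 10.27.
Area = ½·e·d·sin F ≈ 56.358.
The altitude from D has length 2·area/d ≈ 7.1339.

h_D ≈ 7.13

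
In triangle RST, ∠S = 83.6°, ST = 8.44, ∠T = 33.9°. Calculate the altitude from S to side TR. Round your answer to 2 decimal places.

4.71

The third angle is ∠R = 180° − ∠S − ∠T = 62.50°.
Law of sines: TR = ST·sin S/sin R ≈ 9.4558.
Law of sines: RS = ST·sin T/sin R ≈ 5.307.
Area = ½·ST·TR·sin T ≈ 22.256.
The altitude from S has length 2·area/TR ≈ 4.7074.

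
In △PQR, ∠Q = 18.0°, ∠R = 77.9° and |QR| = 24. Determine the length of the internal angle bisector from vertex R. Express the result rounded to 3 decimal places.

8.848

The third angle is ∠P = 180° − ∠Q − ∠R = 84.10°.
Law of sines: |RP| = |QR|·sin Q/sin P ≈ 7.4559.
Law of sines: |PQ| = |QR|·sin R/sin P ≈ 23.592.
The bisector from R has length 2·|QR|·|RP|·cos(∠R/2)/(|QR|+|RP|) ≈ 8.8481.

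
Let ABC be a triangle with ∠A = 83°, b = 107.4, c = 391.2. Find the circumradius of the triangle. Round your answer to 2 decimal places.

By the law of cosines, a² = b² + c² − 2·b·c·cos A = 1.5433e+05, so a ≈ 392.85.
Area = ½·b·c·sin A ≈ 20851.
Circumradius = a/(2 sin A) ≈ 197.9.

R ≈ 197.90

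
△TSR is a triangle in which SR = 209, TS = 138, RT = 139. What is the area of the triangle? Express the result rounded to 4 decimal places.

area ≈ 9498.4757

Semiperimeter s = (209 + 139 + 138)/2 = 243.
Heron's formula: area = √(243·34·104·105) ≈ 9498.5.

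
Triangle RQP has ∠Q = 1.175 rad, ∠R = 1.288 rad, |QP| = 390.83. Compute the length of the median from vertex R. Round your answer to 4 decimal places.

m_R ≈ 254.8677

The third angle is ∠P = π − ∠R − ∠Q = 0.679 rad.
Law of sines: |PR| = |QP|·sin Q/sin R ≈ 375.53.
Law of sines: |RQ| = |QP|·sin P/sin R ≈ 255.47.
Median from R: ½√(2·|PR|² + 2·|RQ|² − |QP|²) ≈ 254.87.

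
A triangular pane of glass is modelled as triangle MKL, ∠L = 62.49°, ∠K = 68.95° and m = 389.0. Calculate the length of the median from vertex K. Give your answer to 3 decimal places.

The third angle is ∠M = 180° − ∠K − ∠L = 48.56°.
Law of sines: k = m·sin K/sin M ≈ 484.28.
Law of sines: l = m·sin L/sin M ≈ 460.24.
Median from K: ½√(2·l² + 2·m² − k²) ≈ 350.62.

350.624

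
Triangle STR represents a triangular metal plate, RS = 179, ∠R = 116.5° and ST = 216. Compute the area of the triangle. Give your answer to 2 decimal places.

5208.21

Law of sines: sin T = RS·sin R/ST ≈ 0.74164.
Since ST ≥ RS, only the acute value applies: ∠T ≈ 47.87°.
Then ∠S = 180° − ∠R − ∠T ≈ 15.63°.
Law of sines gives TR = ST·sin S/sin R ≈ 65.024.
Area = ½·ST·RS·sin S ≈ 5208.2.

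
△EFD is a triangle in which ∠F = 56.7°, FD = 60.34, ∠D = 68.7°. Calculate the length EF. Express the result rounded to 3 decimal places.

The third angle is ∠E = 180° − ∠F − ∠D = 54.60°.
Law of sines: EF = FD·sin D/sin E ≈ 68.969.

68.969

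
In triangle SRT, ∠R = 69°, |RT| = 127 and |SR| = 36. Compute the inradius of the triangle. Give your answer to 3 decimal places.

By the law of cosines, |TS|² = |SR|² + |RT|² − 2·|SR|·|RT|·cos R = 14148, so |TS| ≈ 118.95.
Area = ½·|SR|·|RT|·sin R ≈ 2134.2.
Semiperimeter s = (127+118.95+36)/2 = 140.97.
Inradius = area/s = 2134.2/140.97 ≈ 15.139.

15.139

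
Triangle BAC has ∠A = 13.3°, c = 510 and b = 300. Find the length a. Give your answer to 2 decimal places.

By the law of cosines, a² = c² + b² − 2·c·b·cos A = 52307, so a ≈ 228.71.

228.71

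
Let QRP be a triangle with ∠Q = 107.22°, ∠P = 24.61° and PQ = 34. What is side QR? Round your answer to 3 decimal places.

19.002

The third angle is ∠R = 180° − ∠P − ∠Q = 48.17°.
Law of sines: QR = PQ·sin P/sin R ≈ 19.002.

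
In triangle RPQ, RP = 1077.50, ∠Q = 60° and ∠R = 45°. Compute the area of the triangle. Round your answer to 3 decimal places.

area ≈ 457828.380

The third angle is ∠P = 180° − ∠Q − ∠R = 75.00°.
Law of sines: PQ = RP·sin R/sin Q ≈ 879.78.
Law of sines: QR = RP·sin P/sin Q ≈ 1201.8.
Area = ½·RP·PQ·sin P ≈ 4.5783e+05.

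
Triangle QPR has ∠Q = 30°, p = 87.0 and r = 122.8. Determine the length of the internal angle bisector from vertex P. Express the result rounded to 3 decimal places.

78.724

By the law of cosines, q² = p² + r² − 2·p·r·cos Q = 4144.3, so q ≈ 64.376.
Law of cosines again: cos P = (r² + q² − p²)/(2·r·q) ≈ 0.73716, so ∠P ≈ 42.51°.
The bisector from P has length 2·r·q·cos(∠P/2)/(r+q) ≈ 78.724.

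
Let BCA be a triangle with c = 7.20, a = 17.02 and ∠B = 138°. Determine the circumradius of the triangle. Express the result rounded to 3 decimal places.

By the law of cosines, b² = c² + a² − 2·c·a·cos B = 523.66, so b ≈ 22.884.
Area = ½·c·a·sin B ≈ 40.999.
Circumradius = b/(2 sin B) ≈ 17.099.

R ≈ 17.099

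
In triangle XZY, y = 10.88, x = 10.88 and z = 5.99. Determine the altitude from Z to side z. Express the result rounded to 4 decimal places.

h_Z ≈ 10.4597

Semiperimeter s = (10.88 + 5.99 + 10.88)/2 = 13.875.
Heron's formula: area = √(13.875·2.995·7.885·2.995) ≈ 31.327.
The altitude from Z has length 2·area/z ≈ 10.46.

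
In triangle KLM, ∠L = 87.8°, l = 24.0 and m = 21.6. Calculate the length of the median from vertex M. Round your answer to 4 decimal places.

15.3450

Law of sines: sin M = m·sin L/l ≈ 0.89934.
Since l ≥ m, only the acute value applies: ∠M ≈ 64.07°.
Then ∠K = 180° − ∠L − ∠M ≈ 28.13°.
Law of sines gives k = l·sin K/sin L ≈ 11.323.
Median from M: ½√(2·k² + 2·l² − m²) ≈ 15.345.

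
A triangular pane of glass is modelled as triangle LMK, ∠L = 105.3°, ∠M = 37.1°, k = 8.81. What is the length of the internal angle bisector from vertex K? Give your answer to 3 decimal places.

t_K ≈ 10.146

The third angle is ∠K = 180° − ∠L − ∠M = 37.60°.
Law of sines: l = k·sin L/sin K ≈ 13.927.
Law of sines: m = k·sin M/sin K ≈ 8.7098.
The bisector from K has length 2·l·m·cos(∠K/2)/(l+m) ≈ 10.146.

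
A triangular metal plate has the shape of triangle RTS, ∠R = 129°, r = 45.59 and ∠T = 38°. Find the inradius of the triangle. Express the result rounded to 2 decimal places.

The third angle is ∠S = 180° − ∠R − ∠T = 13.00°.
Law of sines: t = r·sin T/sin R ≈ 36.117.
Law of sines: s = r·sin S/sin R ≈ 13.196.
Area = ½·r·t·sin S ≈ 185.2.
Semiperimeter p = (45.59+36.117+13.196)/2 = 47.452.
Inradius = area/p = 185.2/47.452 ≈ 3.9029.

3.90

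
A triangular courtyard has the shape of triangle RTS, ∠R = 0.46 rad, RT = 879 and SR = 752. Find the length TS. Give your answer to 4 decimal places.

By the law of cosines, TS² = SR² + RT² − 2·SR·RT·cos R = 1.5355e+05, so TS ≈ 391.85.

391.8536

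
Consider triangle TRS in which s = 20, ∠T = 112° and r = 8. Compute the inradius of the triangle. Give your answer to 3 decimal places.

By the law of cosines, t² = r² + s² − 2·r·s·cos T = 583.87, so t ≈ 24.163.
Area = ½·r·s·sin T ≈ 74.175.
Semiperimeter p = (24.163+8+20)/2 = 26.082.
Inradius = area/p = 74.175/26.082 ≈ 2.8439.

2.844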